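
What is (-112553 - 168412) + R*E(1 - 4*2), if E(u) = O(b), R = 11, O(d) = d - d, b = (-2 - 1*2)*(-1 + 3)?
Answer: -280965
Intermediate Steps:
b = -8 (b = (-2 - 2)*2 = -4*2 = -8)
O(d) = 0
E(u) = 0
(-112553 - 168412) + R*E(1 - 4*2) = (-112553 - 168412) + 11*0 = -280965 + 0 = -280965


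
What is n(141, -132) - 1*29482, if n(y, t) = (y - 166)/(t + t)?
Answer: -7783223/264 ≈ -29482.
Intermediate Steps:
n(y, t) = (-166 + y)/(2*t) (n(y, t) = (-166 + y)/((2*t)) = (-166 + y)*(1/(2*t)) = (-166 + y)/(2*t))
n(141, -132) - 1*29482 = (1/2)*(-166 + 141)/(-132) - 1*29482 = (1/2)*(-1/132)*(-25) - 29482 = 25/264 - 29482 = -7783223/264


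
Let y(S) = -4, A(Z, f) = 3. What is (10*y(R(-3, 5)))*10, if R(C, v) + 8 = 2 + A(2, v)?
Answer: -400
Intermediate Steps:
R(C, v) = -3 (R(C, v) = -8 + (2 + 3) = -8 + 5 = -3)
(10*y(R(-3, 5)))*10 = (10*(-4))*10 = -40*10 = -400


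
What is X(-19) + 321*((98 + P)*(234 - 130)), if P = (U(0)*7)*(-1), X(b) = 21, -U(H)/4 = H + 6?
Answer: 8880165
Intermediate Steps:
U(H) = -24 - 4*H (U(H) = -4*(H + 6) = -4*(6 + H) = -24 - 4*H)
P = 168 (P = ((-24 - 4*0)*7)*(-1) = ((-24 + 0)*7)*(-1) = -24*7*(-1) = -168*(-1) = 168)
X(-19) + 321*((98 + P)*(234 - 130)) = 21 + 321*((98 + 168)*(234 - 130)) = 21 + 321*(266*104) = 21 + 321*27664 = 21 + 8880144 = 8880165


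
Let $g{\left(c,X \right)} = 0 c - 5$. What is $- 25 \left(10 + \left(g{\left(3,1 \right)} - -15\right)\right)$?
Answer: $-500$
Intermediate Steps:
$g{\left(c,X \right)} = -5$ ($g{\left(c,X \right)} = 0 - 5 = -5$)
$- 25 \left(10 + \left(g{\left(3,1 \right)} - -15\right)\right) = - 25 \left(10 - -10\right) = - 25 \left(10 + \left(-5 + 15\right)\right) = - 25 \left(10 + 10\right) = \left(-25\right) 20 = -500$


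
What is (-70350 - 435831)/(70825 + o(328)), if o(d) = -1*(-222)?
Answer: -506181/71047 ≈ -7.1246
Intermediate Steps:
o(d) = 222
(-70350 - 435831)/(70825 + o(328)) = (-70350 - 435831)/(70825 + 222) = -506181/71047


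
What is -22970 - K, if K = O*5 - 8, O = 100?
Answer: -23462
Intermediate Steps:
K = 492 (K = 100*5 - 8 = 500 - 8 = 492)
-22970 - K = -22970 - 1*492 = -22970 - 492 = -23462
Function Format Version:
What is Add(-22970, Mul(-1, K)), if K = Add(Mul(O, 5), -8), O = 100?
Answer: -23462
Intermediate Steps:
K = 492 (K = Add(Mul(100, 5), -8) = Add(500, -8) = 492)
Add(-22970, Mul(-1, K)) = Add(-22970, Mul(-1, 492)) = Add(-22970, -492) = -23462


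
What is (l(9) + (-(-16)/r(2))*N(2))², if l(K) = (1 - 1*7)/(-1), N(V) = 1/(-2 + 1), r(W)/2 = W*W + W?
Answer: 196/9 ≈ 21.778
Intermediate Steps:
r(W) = 2*W + 2*W² (r(W) = 2*(W*W + W) = 2*(W² + W) = 2*(W + W²) = 2*W + 2*W²)
N(V) = -1 (N(V) = 1/(-1) = -1)
l(K) = 6 (l(K) = (1 - 7)*(-1) = -6*(-1) = 6)
(l(9) + (-(-16)/r(2))*N(2))² = (6 - (-16)/(2*2*(1 + 2))*(-1))² = (6 - (-16)/(2*2*3)*(-1))² = (6 - (-16)/12*(-1))² = (6 - 4*(-⅓)*(-1))² = (6 + (4/3)*(-1))² = (6 - 4/3)² = (14/3)² = 196/9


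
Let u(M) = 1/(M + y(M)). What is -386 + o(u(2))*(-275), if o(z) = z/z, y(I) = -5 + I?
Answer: -661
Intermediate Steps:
u(M) = 1/(-5 + 2*M) (u(M) = 1/(M + (-5 + M)) = 1/(-5 + 2*M))
o(z) = 1
-386 + o(u(2))*(-275) = -386 + 1*(-275) = -386 - 275 = -661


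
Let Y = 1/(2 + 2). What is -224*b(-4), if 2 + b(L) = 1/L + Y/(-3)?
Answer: 1568/3 ≈ 522.67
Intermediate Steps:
Y = ¼ (Y = 1/4 = ¼ ≈ 0.25000)
b(L) = -25/12 + 1/L (b(L) = -2 + (1/L + (¼)/(-3)) = -2 + (1/L + (¼)*(-⅓)) = -2 + (1/L - 1/12) = -2 + (-1/12 + 1/L) = -25/12 + 1/L)
-224*b(-4) = -224*(-25/12 + 1/(-4)) = -224*(-25/12 - ¼) = -224*(-7)/3 = -14*(-112/3) = 1568/3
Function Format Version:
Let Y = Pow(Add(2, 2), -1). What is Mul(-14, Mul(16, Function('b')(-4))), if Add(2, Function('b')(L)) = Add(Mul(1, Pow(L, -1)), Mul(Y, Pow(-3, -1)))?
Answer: Rational(1568, 3) ≈ 522.67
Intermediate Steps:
Y = Rational(1, 4) (Y = Pow(4, -1) = Rational(1, 4) ≈ 0.25000)
Function('b')(L) = Add(Rational(-25, 12), Pow(L, -1)) (Function('b')(L) = Add(-2, Add(Mul(1, Pow(L, -1)), Mul(Rational(1, 4), Pow(-3, -1)))) = Add(-2, Add(Pow(L, -1), Mul(Rational(1, 4), Rational(-1, 3)))) = Add(-2, Add(Pow(L, -1), Rational(-1, 12))) = Add(-2, Add(Rational(-1, 12), Pow(L, -1))) = Add(Rational(-25, 12), Pow(L, -1)))
Mul(-14, Mul(16, Function('b')(-4))) = Mul(-14, Mul(16, Add(Rational(-25, 12), Pow(-4, -1)))) = Mul(-14, Mul(16, Add(Rational(-25, 12), Rational(-1, 4)))) = Mul(-14, Mul(16, Rational(-7, 3))) = Mul(-14, Rational(-112, 3)) = Rational(1568, 3)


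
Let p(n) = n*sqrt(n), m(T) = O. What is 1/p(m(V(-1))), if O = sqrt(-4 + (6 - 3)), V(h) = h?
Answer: -sqrt(I) ≈ -0.70711 - 0.70711*I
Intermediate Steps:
O = I (O = sqrt(-4 + 3) = sqrt(-1) = I ≈ 1.0*I)
m(T) = I
p(n) = n**(3/2)
1/p(m(V(-1))) = 1/(I**(3/2)) = -sqrt(I)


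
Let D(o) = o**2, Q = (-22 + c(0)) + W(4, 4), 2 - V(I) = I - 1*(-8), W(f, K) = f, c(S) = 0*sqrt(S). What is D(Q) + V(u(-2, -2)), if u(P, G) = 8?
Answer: 310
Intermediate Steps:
c(S) = 0
V(I) = -6 - I (V(I) = 2 - (I - 1*(-8)) = 2 - (I + 8) = 2 - (8 + I) = 2 + (-8 - I) = -6 - I)
Q = -18 (Q = (-22 + 0) + 4 = -22 + 4 = -18)
D(Q) + V(u(-2, -2)) = (-18)**2 + (-6 - 1*8) = 324 + (-6 - 8) = 324 - 14 = 310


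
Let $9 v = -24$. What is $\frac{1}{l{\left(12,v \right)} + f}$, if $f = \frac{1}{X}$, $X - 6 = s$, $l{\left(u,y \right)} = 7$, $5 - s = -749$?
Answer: $\frac{760}{5321} \approx 0.14283$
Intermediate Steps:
$v = - \frac{8}{3}$ ($v = \frac{1}{9} \left(-24\right) = - \frac{8}{3} \approx -2.6667$)
$s = 754$ ($s = 5 - -749 = 5 + 749 = 754$)
$X = 760$ ($X = 6 + 754 = 760$)
$f = \frac{1}{760} \approx 0.0013158$
$\frac{1}{l{\left(12,v \right)} + f} = \frac{1}{7 + \frac{1}{760}} = \frac{1}{\frac{5321}{760}} = \frac{760}{5321}$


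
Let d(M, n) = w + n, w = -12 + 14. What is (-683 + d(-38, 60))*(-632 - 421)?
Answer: 653913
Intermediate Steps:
w = 2
d(M, n) = 2 + n
(-683 + d(-38, 60))*(-632 - 421) = (-683 + (2 + 60))*(-632 - 421) = (-683 + 62)*(-1053) = -621*(-1053) = 653913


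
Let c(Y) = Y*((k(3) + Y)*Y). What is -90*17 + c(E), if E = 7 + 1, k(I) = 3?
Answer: -826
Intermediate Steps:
E = 8
c(Y) = Y²*(3 + Y) (c(Y) = Y*((3 + Y)*Y) = Y*(Y*(3 + Y)) = Y²*(3 + Y))
-90*17 + c(E) = -90*17 + 8²*(3 + 8) = -1530 + 64*11 = -1530 + 704 = -826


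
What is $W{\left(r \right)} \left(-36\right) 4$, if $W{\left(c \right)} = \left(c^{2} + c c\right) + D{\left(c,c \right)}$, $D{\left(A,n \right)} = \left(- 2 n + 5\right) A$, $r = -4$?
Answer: $2880$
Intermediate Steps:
$D{\left(A,n \right)} = A \left(5 - 2 n\right)$ ($D{\left(A,n \right)} = \left(5 - 2 n\right) A = A \left(5 - 2 n\right)$)
$W{\left(c \right)} = 2 c^{2} + c \left(5 - 2 c\right)$ ($W{\left(c \right)} = \left(c^{2} + c c\right) + c \left(5 - 2 c\right) = \left(c^{2} + c^{2}\right) + c \left(5 - 2 c\right) = 2 c^{2} + c \left(5 - 2 c\right)$)
$W{\left(r \right)} \left(-36\right) 4 = 5 \left(-4\right) \left(-36\right) 4 = \left(-20\right) \left(-36\right) 4 = 720 \cdot 4 = 2880$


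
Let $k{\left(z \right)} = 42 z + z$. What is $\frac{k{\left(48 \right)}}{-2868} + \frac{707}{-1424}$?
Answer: $- \frac{413901}{340336} \approx -1.2162$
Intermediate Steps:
$k{\left(z \right)} = 43 z$
$\frac{k{\left(48 \right)}}{-2868} + \frac{707}{-1424} = \frac{43 \cdot 48}{-2868} + \frac{707}{-1424} = 2064 \left(- \frac{1}{2868}\right) + 707 \left(- \frac{1}{1424}\right) = - \frac{172}{239} - \frac{707}{1424} = - \frac{413901}{340336}$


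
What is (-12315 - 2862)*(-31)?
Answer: 470487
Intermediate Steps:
(-12315 - 2862)*(-31) = -15177*(-31) = 470487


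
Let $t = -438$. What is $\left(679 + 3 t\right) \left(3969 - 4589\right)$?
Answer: $393700$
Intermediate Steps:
$\left(679 + 3 t\right) \left(3969 - 4589\right) = \left(679 + 3 \left(-438\right)\right) \left(3969 - 4589\right) = \left(679 - 1314\right) \left(-620\right) = \left(-635\right) \left(-620\right) = 393700$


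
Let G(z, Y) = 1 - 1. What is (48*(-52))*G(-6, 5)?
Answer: 0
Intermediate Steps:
G(z, Y) = 0
(48*(-52))*G(-6, 5) = (48*(-52))*0 = -2496*0 = 0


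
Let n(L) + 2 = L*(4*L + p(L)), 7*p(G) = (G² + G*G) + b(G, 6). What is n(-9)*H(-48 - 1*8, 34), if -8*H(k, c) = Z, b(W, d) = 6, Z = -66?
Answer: 1749/2 ≈ 874.50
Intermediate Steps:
H(k, c) = 33/4 (H(k, c) = -⅛*(-66) = 33/4)
p(G) = 6/7 + 2*G²/7 (p(G) = ((G² + G*G) + 6)/7 = ((G² + G²) + 6)/7 = (2*G² + 6)/7 = (6 + 2*G²)/7 = 6/7 + 2*G²/7)
n(L) = -2 + L*(6/7 + 4*L + 2*L²/7) (n(L) = -2 + L*(4*L + (6/7 + 2*L²/7)) = -2 + L*(6/7 + 4*L + 2*L²/7))
n(-9)*H(-48 - 1*8, 34) = (-2 + 4*(-9)² + (2/7)*(-9)*(3 + (-9)²))*(33/4) = (-2 + 4*81 + (2/7)*(-9)*(3 + 81))*(33/4) = (-2 + 324 + (2/7)*(-9)*84)*(33/4) = (-2 + 324 - 216)*(33/4) = 106*(33/4) = 1749/2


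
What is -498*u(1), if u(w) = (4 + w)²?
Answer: -12450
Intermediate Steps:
-498*u(1) = -498*(4 + 1)² = -498*5² = -498*25 = -12450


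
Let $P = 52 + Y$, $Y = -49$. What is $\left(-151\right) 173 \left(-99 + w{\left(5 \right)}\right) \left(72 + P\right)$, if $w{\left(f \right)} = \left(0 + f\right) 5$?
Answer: $144982650$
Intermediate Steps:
$P = 3$ ($P = 52 - 49 = 3$)
$w{\left(f \right)} = 5 f$ ($w{\left(f \right)} = f 5 = 5 f$)
$\left(-151\right) 173 \left(-99 + w{\left(5 \right)}\right) \left(72 + P\right) = \left(-151\right) 173 \left(-99 + 5 \cdot 5\right) \left(72 + 3\right) = - 26123 \left(-99 + 25\right) 75 = - 26123 \left(\left(-74\right) 75\right) = \left(-26123\right) \left(-5550\right) = 144982650$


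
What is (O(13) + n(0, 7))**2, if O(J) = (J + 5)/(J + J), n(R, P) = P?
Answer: 10000/169 ≈ 59.172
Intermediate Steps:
O(J) = (5 + J)/(2*J) (O(J) = (5 + J)/((2*J)) = (5 + J)*(1/(2*J)) = (5 + J)/(2*J))
(O(13) + n(0, 7))**2 = ((1/2)*(5 + 13)/13 + 7)**2 = ((1/2)*(1/13)*18 + 7)**2 = (9/13 + 7)**2 = (100/13)**2 = 10000/169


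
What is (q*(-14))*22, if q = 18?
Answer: -5544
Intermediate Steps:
(q*(-14))*22 = (18*(-14))*22 = -252*22 = -5544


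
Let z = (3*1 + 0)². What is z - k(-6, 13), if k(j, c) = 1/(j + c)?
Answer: 62/7 ≈ 8.8571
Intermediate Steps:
k(j, c) = 1/(c + j)
z = 9 (z = (3 + 0)² = 3² = 9)
z - k(-6, 13) = 9 - 1/(13 - 6) = 9 - 1/7 = 9 - 1*⅐ = 9 - ⅐ = 62/7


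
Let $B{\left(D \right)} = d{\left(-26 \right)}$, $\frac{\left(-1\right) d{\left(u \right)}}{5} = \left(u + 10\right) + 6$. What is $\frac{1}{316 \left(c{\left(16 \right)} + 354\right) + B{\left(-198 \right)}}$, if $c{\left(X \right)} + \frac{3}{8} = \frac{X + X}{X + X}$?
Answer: $\frac{2}{224223} \approx 8.9197 \cdot 10^{-6}$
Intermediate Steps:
$d{\left(u \right)} = -80 - 5 u$ ($d{\left(u \right)} = - 5 \left(\left(u + 10\right) + 6\right) = - 5 \left(\left(10 + u\right) + 6\right) = - 5 \left(16 + u\right) = -80 - 5 u$)
$B{\left(D \right)} = 50$ ($B{\left(D \right)} = -80 - -130 = -80 + 130 = 50$)
$c{\left(X \right)} = \frac{5}{8}$ ($c{\left(X \right)} = - \frac{3}{8} + \frac{X + X}{X + X} = - \frac{3}{8} + \frac{2 X}{2 X} = - \frac{3}{8} + 2 X \frac{1}{2 X} = - \frac{3}{8} + 1 = \frac{5}{8}$)
$\frac{1}{316 \left(c{\left(16 \right)} + 354\right) + B{\left(-198 \right)}} = \frac{1}{316 \left(\frac{5}{8} + 354\right) + 50} = \frac{1}{316 \cdot \frac{2837}{8} + 50} = \frac{1}{\frac{224123}{2} + 50} = \frac{1}{\frac{224223}{2}} = \frac{2}{224223}$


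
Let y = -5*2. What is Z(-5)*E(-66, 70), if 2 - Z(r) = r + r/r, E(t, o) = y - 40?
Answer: -300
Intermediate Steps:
y = -10
E(t, o) = -50 (E(t, o) = -10 - 40 = -50)
Z(r) = 1 - r (Z(r) = 2 - (r + r/r) = 2 - (r + 1) = 2 - (1 + r) = 2 + (-1 - r) = 1 - r)
Z(-5)*E(-66, 70) = (1 - 1*(-5))*(-50) = (1 + 5)*(-50) = 6*(-50) = -300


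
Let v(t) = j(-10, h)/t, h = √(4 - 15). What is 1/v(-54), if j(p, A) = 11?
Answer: -54/11 ≈ -4.9091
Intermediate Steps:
h = I*√11 (h = √(-11) = I*√11 ≈ 3.3166*I)
v(t) = 11/t
1/v(-54) = 1/(11/(-54)) = 1/(11*(-1/54)) = 1/(-11/54) = -54/11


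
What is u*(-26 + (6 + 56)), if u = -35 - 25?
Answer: -2160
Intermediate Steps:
u = -60
u*(-26 + (6 + 56)) = -60*(-26 + (6 + 56)) = -60*(-26 + 62) = -60*36 = -2160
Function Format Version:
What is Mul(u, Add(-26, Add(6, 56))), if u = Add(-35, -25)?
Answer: -2160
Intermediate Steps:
u = -60
Mul(u, Add(-26, Add(6, 56))) = Mul(-60, Add(-26, Add(6, 56))) = Mul(-60, Add(-26, 62)) = Mul(-60, 36) = -2160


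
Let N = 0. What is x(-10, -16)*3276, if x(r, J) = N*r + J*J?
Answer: 838656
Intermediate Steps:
x(r, J) = J² (x(r, J) = 0*r + J*J = 0 + J² = J²)
x(-10, -16)*3276 = (-16)²*3276 = 256*3276 = 838656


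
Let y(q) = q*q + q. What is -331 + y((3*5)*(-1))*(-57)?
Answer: -12301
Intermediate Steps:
y(q) = q + q² (y(q) = q² + q = q + q²)
-331 + y((3*5)*(-1))*(-57) = -331 + (((3*5)*(-1))*(1 + (3*5)*(-1)))*(-57) = -331 + ((15*(-1))*(1 + 15*(-1)))*(-57) = -331 - 15*(1 - 15)*(-57) = -331 - 15*(-14)*(-57) = -331 + 210*(-57) = -331 - 11970 = -12301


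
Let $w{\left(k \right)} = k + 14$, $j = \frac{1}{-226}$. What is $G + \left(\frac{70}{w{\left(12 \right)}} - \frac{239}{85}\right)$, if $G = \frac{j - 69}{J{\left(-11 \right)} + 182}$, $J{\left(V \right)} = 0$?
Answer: $- \frac{1743223}{3496220} \approx -0.4986$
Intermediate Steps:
$j = - \frac{1}{226} \approx -0.0044248$
$w{\left(k \right)} = 14 + k$
$G = - \frac{15595}{41132}$ ($G = \frac{- \frac{1}{226} - 69}{0 + 182} = - \frac{15595}{226 \cdot 182} = \left(- \frac{15595}{226}\right) \frac{1}{182} = - \frac{15595}{41132} \approx -0.37915$)
$G + \left(\frac{70}{w{\left(12 \right)}} - \frac{239}{85}\right) = - \frac{15595}{41132} + \left(\frac{70}{14 + 12} - \frac{239}{85}\right) = - \frac{15595}{41132} + \left(\frac{70}{26} - \frac{239}{85}\right) = - \frac{15595}{41132} + \left(70 \cdot \frac{1}{26} - \frac{239}{85}\right) = - \frac{15595}{41132} + \left(\frac{35}{13} - \frac{239}{85}\right) = - \frac{15595}{41132} - \frac{132}{1105} = - \frac{1743223}{3496220}$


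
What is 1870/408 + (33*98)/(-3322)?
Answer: 6541/1812 ≈ 3.6098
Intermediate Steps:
1870/408 + (33*98)/(-3322) = 1870*(1/408) + 3234*(-1/3322) = 55/12 - 147/151 = 6541/1812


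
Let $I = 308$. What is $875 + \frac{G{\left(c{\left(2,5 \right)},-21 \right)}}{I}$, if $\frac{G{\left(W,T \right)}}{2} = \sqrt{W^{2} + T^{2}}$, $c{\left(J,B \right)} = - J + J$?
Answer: $\frac{19253}{22} \approx 875.14$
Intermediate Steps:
$c{\left(J,B \right)} = 0$
$G{\left(W,T \right)} = 2 \sqrt{T^{2} + W^{2}}$ ($G{\left(W,T \right)} = 2 \sqrt{W^{2} + T^{2}} = 2 \sqrt{T^{2} + W^{2}}$)
$875 + \frac{G{\left(c{\left(2,5 \right)},-21 \right)}}{I} = 875 + \frac{2 \sqrt{\left(-21\right)^{2} + 0^{2}}}{308} = 875 + \frac{2 \sqrt{441 + 0}}{308} = 875 + \frac{2 \sqrt{441}}{308} = 875 + \frac{2 \cdot 21}{308} = 875 + \frac{1}{308} \cdot 42 = 875 + \frac{3}{22} = \frac{19253}{22}$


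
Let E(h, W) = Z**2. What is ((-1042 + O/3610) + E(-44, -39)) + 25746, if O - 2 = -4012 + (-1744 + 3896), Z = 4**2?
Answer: 45051871/1805 ≈ 24960.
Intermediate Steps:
Z = 16
E(h, W) = 256 (E(h, W) = 16**2 = 256)
O = -1858 (O = 2 + (-4012 + (-1744 + 3896)) = 2 + (-4012 + 2152) = 2 - 1860 = -1858)
((-1042 + O/3610) + E(-44, -39)) + 25746 = ((-1042 - 1858/3610) + 256) + 25746 = ((-1042 - 1858*1/3610) + 256) + 25746 = ((-1042 - 929/1805) + 256) + 25746 = (-1881739/1805 + 256) + 25746 = -1419659/1805 + 25746 = 45051871/1805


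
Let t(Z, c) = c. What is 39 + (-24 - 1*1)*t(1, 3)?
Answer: -36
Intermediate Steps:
39 + (-24 - 1*1)*t(1, 3) = 39 + (-24 - 1*1)*3 = 39 + (-24 - 1)*3 = 39 - 25*3 = 39 - 75 = -36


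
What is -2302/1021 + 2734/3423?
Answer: -5088332/3494883 ≈ -1.4559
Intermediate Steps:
-2302/1021 + 2734/3423 = -5088332/3494883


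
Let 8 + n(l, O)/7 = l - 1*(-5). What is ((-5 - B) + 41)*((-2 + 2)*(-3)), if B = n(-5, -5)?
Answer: 0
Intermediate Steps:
n(l, O) = -21 + 7*l (n(l, O) = -56 + 7*(l - 1*(-5)) = -56 + 7*(l + 5) = -56 + 7*(5 + l) = -56 + (35 + 7*l) = -21 + 7*l)
B = -56 (B = -21 + 7*(-5) = -21 - 35 = -56)
((-5 - B) + 41)*((-2 + 2)*(-3)) = ((-5 - 1*(-56)) + 41)*((-2 + 2)*(-3)) = ((-5 + 56) + 41)*(0*(-3)) = (51 + 41)*0 = 92*0 = 0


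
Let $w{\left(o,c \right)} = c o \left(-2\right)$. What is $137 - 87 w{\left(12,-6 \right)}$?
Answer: $-12391$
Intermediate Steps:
$w{\left(o,c \right)} = - 2 c o$
$137 - 87 w{\left(12,-6 \right)} = 137 - 87 \left(\left(-2\right) \left(-6\right) 12\right) = 137 - 12528 = -12391$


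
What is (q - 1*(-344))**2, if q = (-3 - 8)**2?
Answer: 216225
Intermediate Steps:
q = 121 (q = (-11)**2 = 121)
(q - 1*(-344))**2 = (121 - 1*(-344))**2 = (121 + 344)**2 = 465**2 = 216225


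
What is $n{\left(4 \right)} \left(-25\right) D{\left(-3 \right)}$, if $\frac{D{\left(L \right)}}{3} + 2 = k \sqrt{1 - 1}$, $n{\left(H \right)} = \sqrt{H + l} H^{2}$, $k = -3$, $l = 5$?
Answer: $7200$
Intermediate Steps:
$n{\left(H \right)} = H^{2} \sqrt{5 + H}$ ($n{\left(H \right)} = \sqrt{H + 5} H^{2} = \sqrt{5 + H} H^{2} = H^{2} \sqrt{5 + H}$)
$D{\left(L \right)} = -6$ ($D{\left(L \right)} = -6 + 3 \left(- 3 \sqrt{1 - 1}\right) = -6 + 3 \left(- 3 \sqrt{0}\right) = -6 + 3 \left(\left(-3\right) 0\right) = -6 + 3 \cdot 0 = -6 + 0 = -6$)
$n{\left(4 \right)} \left(-25\right) D{\left(-3 \right)} = 4^{2} \sqrt{5 + 4} \left(-25\right) \left(-6\right) = 16 \sqrt{9} \left(-25\right) \left(-6\right) = 16 \cdot 3 \left(-25\right) \left(-6\right) = 48 \left(-25\right) \left(-6\right) = \left(-1200\right) \left(-6\right) = 7200$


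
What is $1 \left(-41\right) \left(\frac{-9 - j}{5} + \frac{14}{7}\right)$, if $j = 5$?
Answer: $\frac{164}{5} \approx 32.8$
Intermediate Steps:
$1 \left(-41\right) \left(\frac{-9 - j}{5} + \frac{14}{7}\right) = 1 \left(-41\right) \left(\frac{-9 - 5}{5} + \frac{14}{7}\right) = - 41 \left(\left(-9 - 5\right) \frac{1}{5} + 14 \cdot \frac{1}{7}\right) = - 41 \left(\left(-14\right) \frac{1}{5} + 2\right) = - 41 \left(- \frac{14}{5} + 2\right) = \left(-41\right) \left(- \frac{4}{5}\right) = \frac{164}{5}$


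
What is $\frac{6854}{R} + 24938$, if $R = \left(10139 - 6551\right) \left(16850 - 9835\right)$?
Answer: $\frac{13645325609}{547170} \approx 24938.0$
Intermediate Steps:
$R = 25169820$ ($R = 3588 \cdot 7015 = 25169820$)
$\frac{6854}{R} + 24938 = \frac{6854}{25169820} + 24938 = 6854 \cdot \frac{1}{25169820} + 24938 = \frac{149}{547170} + 24938 = \frac{13645325609}{547170}$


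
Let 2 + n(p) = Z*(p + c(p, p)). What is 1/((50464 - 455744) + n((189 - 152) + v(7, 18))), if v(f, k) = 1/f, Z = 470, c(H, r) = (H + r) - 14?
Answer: -7/2516434 ≈ -2.7817e-6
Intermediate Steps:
c(H, r) = -14 + H + r
n(p) = -6582 + 1410*p (n(p) = -2 + 470*(p + (-14 + p + p)) = -2 + 470*(p + (-14 + 2*p)) = -2 + 470*(-14 + 3*p) = -2 + (-6580 + 1410*p) = -6582 + 1410*p)
1/((50464 - 455744) + n((189 - 152) + v(7, 18))) = 1/((50464 - 455744) + (-6582 + 1410*((189 - 152) + 1/7))) = 1/(-405280 + (-6582 + 1410*(37 + 1/7))) = 1/(-405280 + (-6582 + 1410*(260/7))) = 1/(-405280 + (-6582 + 366600/7)) = 1/(-405280 + 320526/7) = 1/(-2516434/7) = -7/2516434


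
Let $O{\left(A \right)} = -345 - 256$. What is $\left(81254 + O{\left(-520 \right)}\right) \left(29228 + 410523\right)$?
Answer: $35467237403$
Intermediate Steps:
$O{\left(A \right)} = -601$ ($O{\left(A \right)} = -345 - 256 = -601$)
$\left(81254 + O{\left(-520 \right)}\right) \left(29228 + 410523\right) = \left(81254 - 601\right) \left(29228 + 410523\right) = 80653 \cdot 439751 = 35467237403$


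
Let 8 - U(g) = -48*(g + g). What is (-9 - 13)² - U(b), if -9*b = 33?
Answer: 828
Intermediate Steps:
b = -11/3 (b = -⅑*33 = -11/3 ≈ -3.6667)
U(g) = 8 + 96*g (U(g) = 8 - (-48)*(g + g) = 8 - (-48)*2*g = 8 - (-96)*g = 8 + 96*g)
(-9 - 13)² - U(b) = (-9 - 13)² - (8 + 96*(-11/3)) = (-22)² - (8 - 352) = 484 - 1*(-344) = 484 + 344 = 828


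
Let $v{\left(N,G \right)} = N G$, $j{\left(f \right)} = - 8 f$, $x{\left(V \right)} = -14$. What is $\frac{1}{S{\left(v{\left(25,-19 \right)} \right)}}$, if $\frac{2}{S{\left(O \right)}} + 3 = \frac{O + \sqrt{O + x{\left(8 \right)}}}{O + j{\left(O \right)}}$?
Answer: $- \frac{11}{7} + \frac{i \sqrt{489}}{6650} \approx -1.5714 + 0.0033253 i$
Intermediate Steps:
$v{\left(N,G \right)} = G N$
$S{\left(O \right)} = \frac{2}{-3 - \frac{O + \sqrt{-14 + O}}{7 O}}$ ($S{\left(O \right)} = \frac{2}{-3 + \frac{O + \sqrt{O - 14}}{O - 8 O}} = \frac{2}{-3 + \frac{O + \sqrt{-14 + O}}{\left(-7\right) O}} = \frac{2}{-3 + \left(O + \sqrt{-14 + O}\right) \left(- \frac{1}{7 O}\right)} = \frac{2}{-3 - \frac{O + \sqrt{-14 + O}}{7 O}}$)
$\frac{1}{S{\left(v{\left(25,-19 \right)} \right)}} = \frac{1}{14 \left(\left(-19\right) 25\right) \frac{1}{- \sqrt{-14 - 475} - 22 \left(\left(-19\right) 25\right)}} = \frac{1}{14 \left(-475\right) \frac{1}{- \sqrt{-14 - 475} - -10450}} = \frac{1}{14 \left(-475\right) \frac{1}{- \sqrt{-489} + 10450}} = \frac{1}{14 \left(-475\right) \frac{1}{- i \sqrt{489} + 10450}} = \frac{1}{14 \left(-475\right) \frac{1}{10450 - i \sqrt{489}}} = \frac{1}{\left(-6650\right) \frac{1}{10450 - i \sqrt{489}}} = - \frac{11}{7} + \frac{i \sqrt{489}}{6650}$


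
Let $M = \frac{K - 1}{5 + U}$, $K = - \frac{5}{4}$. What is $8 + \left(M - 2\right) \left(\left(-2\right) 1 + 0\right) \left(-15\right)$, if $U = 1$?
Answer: $- \frac{253}{4} \approx -63.25$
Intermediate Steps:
$K = - \frac{5}{4}$ ($K = \left(-5\right) \frac{1}{4} = - \frac{5}{4} \approx -1.25$)
$M = - \frac{3}{8}$ ($M = \frac{- \frac{5}{4} - 1}{5 + 1} = - \frac{9}{4 \cdot 6} = \left(- \frac{9}{4}\right) \frac{1}{6} = - \frac{3}{8} \approx -0.375$)
$8 + \left(M - 2\right) \left(\left(-2\right) 1 + 0\right) \left(-15\right) = 8 + \left(- \frac{3}{8} - 2\right) \left(\left(-2\right) 1 + 0\right) \left(-15\right) = 8 + - \frac{19 \left(-2 + 0\right)}{8} \left(-15\right) = 8 + \left(- \frac{19}{8}\right) \left(-2\right) \left(-15\right) = 8 + \frac{19}{4} \left(-15\right) = 8 - \frac{285}{4} = - \frac{253}{4}$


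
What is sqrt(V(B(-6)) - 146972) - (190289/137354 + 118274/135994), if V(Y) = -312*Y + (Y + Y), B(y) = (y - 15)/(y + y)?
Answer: -21061784631/9339659938 + 21*I*sqrt(1338)/2 ≈ -2.2551 + 384.08*I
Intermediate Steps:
B(y) = (-15 + y)/(2*y) (B(y) = (-15 + y)/((2*y)) = (-15 + y)*(1/(2*y)) = (-15 + y)/(2*y))
V(Y) = -310*Y (V(Y) = -312*Y + 2*Y = -310*Y)
sqrt(V(B(-6)) - 146972) - (190289/137354 + 118274/135994) = sqrt(-155*(-15 - 6)/(-6) - 146972) - (190289/137354 + 118274/135994) = sqrt(-155*(-1)*(-21)/6 - 146972) - (190289*(1/137354) + 118274*(1/135994)) = sqrt(-310*7/4 - 146972) - (190289/137354 + 59137/67997) = sqrt(-1085/2 - 146972) - 1*21061784631/9339659938 = sqrt(-295029/2) - 21061784631/9339659938 = 21*I*sqrt(1338)/2 - 21061784631/9339659938 = -21061784631/9339659938 + 21*I*sqrt(1338)/2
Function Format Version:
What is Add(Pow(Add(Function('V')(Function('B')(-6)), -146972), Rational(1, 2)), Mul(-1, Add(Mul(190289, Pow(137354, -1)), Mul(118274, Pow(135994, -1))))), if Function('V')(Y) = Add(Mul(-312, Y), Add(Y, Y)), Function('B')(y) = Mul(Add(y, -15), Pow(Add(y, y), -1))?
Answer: Add(Rational(-21061784631, 9339659938), Mul(Rational(21, 2), I, Pow(1338, Rational(1, 2)))) ≈ Add(-2.2551, Mul(384.08, I))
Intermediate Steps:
Function('B')(y) = Mul(Rational(1, 2), Pow(y, -1), Add(-15, y)) (Function('B')(y) = Mul(Add(-15, y), Pow(Mul(2, y), -1)) = Mul(Add(-15, y), Mul(Rational(1, 2), Pow(y, -1))) = Mul(Rational(1, 2), Pow(y, -1), Add(-15, y)))
Function('V')(Y) = Mul(-310, Y) (Function('V')(Y) = Add(Mul(-312, Y), Mul(2, Y)) = Mul(-310, Y))
Add(Pow(Add(Function('V')(Function('B')(-6)), -146972), Rational(1, 2)), Mul(-1, Add(Mul(190289, Pow(137354, -1)), Mul(118274, Pow(135994, -1))))) = Add(Pow(Add(Mul(-310, Mul(Rational(1, 2), Pow(-6, -1), Add(-15, -6))), -146972), Rational(1, 2)), Mul(-1, Add(Mul(190289, Pow(137354, -1)), Mul(118274, Pow(135994, -1))))) = Add(Pow(Add(Mul(-310, Mul(Rational(1, 2), Rational(-1, 6), -21)), -146972), Rational(1, 2)), Mul(-1, Add(Mul(190289, Rational(1, 137354)), Mul(118274, Rational(1, 135994))))) = Add(Pow(Add(Mul(-310, Rational(7, 4)), -146972), Rational(1, 2)), Mul(-1, Add(Rational(190289, 137354), Rational(59137, 67997)))) = Add(Pow(Add(Rational(-1085, 2), -146972), Rational(1, 2)), Mul(-1, Rational(21061784631, 9339659938))) = Add(Pow(Rational(-295029, 2), Rational(1, 2)), Rational(-21061784631, 9339659938)) = Add(Mul(Rational(21, 2), I, Pow(1338, Rational(1, 2))), Rational(-21061784631, 9339659938)) = Add(Rational(-21061784631, 9339659938), Mul(Rational(21, 2), I, Pow(1338, Rational(1, 2))))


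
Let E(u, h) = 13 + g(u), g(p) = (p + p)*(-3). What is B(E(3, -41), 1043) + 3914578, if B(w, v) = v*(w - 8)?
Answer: 3901019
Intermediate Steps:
g(p) = -6*p (g(p) = (2*p)*(-3) = -6*p)
E(u, h) = 13 - 6*u
B(w, v) = v*(-8 + w)
B(E(3, -41), 1043) + 3914578 = 1043*(-8 + (13 - 6*3)) + 3914578 = 1043*(-8 + (13 - 18)) + 3914578 = 1043*(-8 - 5) + 3914578 = 1043*(-13) + 3914578 = -13559 + 3914578 = 3901019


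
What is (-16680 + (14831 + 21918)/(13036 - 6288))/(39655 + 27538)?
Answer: -112519891/453418364 ≈ -0.24816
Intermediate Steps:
(-16680 + (14831 + 21918)/(13036 - 6288))/(39655 + 27538) = (-16680 + 36749/6748)/67193 = (-16680 + 36749*(1/6748))*(1/67193) = (-16680 + 36749/6748)*(1/67193) = -112519891/6748*1/67193 = -112519891/453418364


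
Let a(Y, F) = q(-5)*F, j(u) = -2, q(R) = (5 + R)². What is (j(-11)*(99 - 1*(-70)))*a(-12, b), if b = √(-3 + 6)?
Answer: 0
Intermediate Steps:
b = √3 ≈ 1.7320
a(Y, F) = 0 (a(Y, F) = (5 - 5)²*F = 0²*F = 0*F = 0)
(j(-11)*(99 - 1*(-70)))*a(-12, b) = -2*(99 - 1*(-70))*0 = -2*(99 + 70)*0 = -2*169*0 = -338*0 = 0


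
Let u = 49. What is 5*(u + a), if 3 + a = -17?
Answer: 145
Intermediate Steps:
a = -20 (a = -3 - 17 = -20)
5*(u + a) = 5*(49 - 20) = 5*29 = 145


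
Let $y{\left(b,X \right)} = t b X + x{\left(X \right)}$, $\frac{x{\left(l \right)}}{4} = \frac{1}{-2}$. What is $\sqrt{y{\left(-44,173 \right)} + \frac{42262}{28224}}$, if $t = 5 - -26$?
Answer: $\frac{i \sqrt{6660087914}}{168} \approx 485.77 i$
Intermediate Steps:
$x{\left(l \right)} = -2$ ($x{\left(l \right)} = \frac{4}{-2} = 4 \left(- \frac{1}{2}\right) = -2$)
$t = 31$ ($t = 5 + 26 = 31$)
$y{\left(b,X \right)} = -2 + 31 X b$ ($y{\left(b,X \right)} = 31 b X - 2 = 31 X b - 2 = -2 + 31 X b$)
$\sqrt{y{\left(-44,173 \right)} + \frac{42262}{28224}} = \sqrt{\left(-2 + 31 \cdot 173 \left(-44\right)\right) + \frac{42262}{28224}} = \sqrt{\left(-2 - 235972\right) + 42262 \cdot \frac{1}{28224}} = \sqrt{-235974 + \frac{21131}{14112}} = \sqrt{- \frac{3330043957}{14112}} = \frac{i \sqrt{6660087914}}{168}$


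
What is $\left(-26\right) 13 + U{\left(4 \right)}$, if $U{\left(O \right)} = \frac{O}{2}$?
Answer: $-336$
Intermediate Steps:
$U{\left(O \right)} = \frac{O}{2}$ ($U{\left(O \right)} = O \frac{1}{2} = \frac{O}{2}$)
$\left(-26\right) 13 + U{\left(4 \right)} = \left(-26\right) 13 + \frac{1}{2} \cdot 4 = -338 + 2 = -336$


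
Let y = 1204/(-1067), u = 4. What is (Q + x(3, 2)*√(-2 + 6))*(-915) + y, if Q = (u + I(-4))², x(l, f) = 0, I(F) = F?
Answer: -1204/1067 ≈ -1.1284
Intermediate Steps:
y = -1204/1067 (y = 1204*(-1/1067) = -1204/1067 ≈ -1.1284)
Q = 0 (Q = (4 - 4)² = 0² = 0)
(Q + x(3, 2)*√(-2 + 6))*(-915) + y = (0 + 0*√(-2 + 6))*(-915) - 1204/1067 = (0 + 0*√4)*(-915) - 1204/1067 = (0 + 0*2)*(-915) - 1204/1067 = (0 + 0)*(-915) - 1204/1067 = 0*(-915) - 1204/1067 = 0 - 1204/1067 = -1204/1067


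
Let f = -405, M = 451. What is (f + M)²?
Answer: 2116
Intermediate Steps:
(f + M)² = (-405 + 451)² = 46² = 2116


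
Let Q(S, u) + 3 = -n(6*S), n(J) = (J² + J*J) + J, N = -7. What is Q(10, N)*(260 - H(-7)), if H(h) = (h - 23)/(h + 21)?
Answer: -13327605/7 ≈ -1.9039e+6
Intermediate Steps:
n(J) = J + 2*J² (n(J) = (J² + J²) + J = 2*J² + J = J + 2*J²)
H(h) = (-23 + h)/(21 + h)
Q(S, u) = -3 - 6*S*(1 + 12*S) (Q(S, u) = -3 - 6*S*(1 + 2*(6*S)) = -3 - 6*S*(1 + 12*S))
Q(10, N)*(260 - H(-7)) = (-3 - 72*10² - 6*10)*(260 - (-23 - 7)/(21 - 7)) = (-3 - 72*100 - 60)*(260 - (-30)/14) = (-3 - 7200 - 60)*(260 - (-30)/14) = -7263*(260 - 1*(-15/7)) = -7263*(260 + 15/7) = -7263*1835/7 = -13327605/7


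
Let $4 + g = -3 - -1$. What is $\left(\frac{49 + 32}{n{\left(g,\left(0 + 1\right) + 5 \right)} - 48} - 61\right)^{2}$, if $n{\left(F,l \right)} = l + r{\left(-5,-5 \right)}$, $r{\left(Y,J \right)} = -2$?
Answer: $\frac{7645225}{1936} \approx 3949.0$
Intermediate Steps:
$g = -6$ ($g = -4 - 2 = -6$)
$n{\left(F,l \right)} = -2 + l$ ($n{\left(F,l \right)} = l - 2 = -2 + l$)
$\left(\frac{49 + 32}{n{\left(g,\left(0 + 1\right) + 5 \right)} - 48} - 61\right)^{2} = \left(\frac{49 + 32}{\left(-2 + \left(\left(0 + 1\right) + 5\right)\right) - 48} - 61\right)^{2} = \left(\frac{81}{\left(-2 + \left(1 + 5\right)\right) - 48} - 61\right)^{2} = \left(\frac{81}{\left(-2 + 6\right) - 48} - 61\right)^{2} = \left(\frac{81}{4 - 48} - 61\right)^{2} = \left(\frac{81}{-44} - 61\right)^{2} = \left(81 \left(- \frac{1}{44}\right) - 61\right)^{2} = \left(- \frac{81}{44} - 61\right)^{2} = \left(- \frac{2765}{44}\right)^{2} = \frac{7645225}{1936}$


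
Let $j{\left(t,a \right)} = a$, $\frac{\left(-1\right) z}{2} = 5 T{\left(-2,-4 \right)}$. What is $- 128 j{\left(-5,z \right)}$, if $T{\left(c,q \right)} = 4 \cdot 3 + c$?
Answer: $12800$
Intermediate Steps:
$T{\left(c,q \right)} = 12 + c$
$z = -100$ ($z = - 2 \cdot 5 \left(12 - 2\right) = - 2 \cdot 5 \cdot 10 = \left(-2\right) 50 = -100$)
$- 128 j{\left(-5,z \right)} = \left(-128\right) \left(-100\right) = 12800$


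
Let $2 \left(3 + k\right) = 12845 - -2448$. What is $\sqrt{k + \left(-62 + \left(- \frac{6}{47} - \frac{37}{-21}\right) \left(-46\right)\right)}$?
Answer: $\frac{\sqrt{29249715390}}{1974} \approx 86.639$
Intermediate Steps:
$k = \frac{15287}{2}$ ($k = -3 + \frac{12845 - -2448}{2} = -3 + \frac{12845 + 2448}{2} = -3 + \frac{1}{2} \cdot 15293 = -3 + \frac{15293}{2} = \frac{15287}{2} \approx 7643.5$)
$\sqrt{k + \left(-62 + \left(- \frac{6}{47} - \frac{37}{-21}\right) \left(-46\right)\right)} = \sqrt{\frac{15287}{2} + \left(-62 + \left(- \frac{6}{47} - \frac{37}{-21}\right) \left(-46\right)\right)} = \sqrt{\frac{15287}{2} + \left(-62 + \left(\left(-6\right) \frac{1}{47} - - \frac{37}{21}\right) \left(-46\right)\right)} = \sqrt{\frac{15287}{2} + \left(-62 + \left(- \frac{6}{47} + \frac{37}{21}\right) \left(-46\right)\right)} = \sqrt{\frac{15287}{2} + \left(-62 + \frac{1613}{987} \left(-46\right)\right)} = \sqrt{\frac{15287}{2} - \frac{135392}{987}} = \sqrt{\frac{14817485}{1974}} = \frac{\sqrt{29249715390}}{1974}$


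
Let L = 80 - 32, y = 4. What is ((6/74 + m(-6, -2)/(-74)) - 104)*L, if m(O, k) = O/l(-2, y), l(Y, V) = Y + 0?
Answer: -184632/37 ≈ -4990.1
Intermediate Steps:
l(Y, V) = Y
m(O, k) = -O/2 (m(O, k) = O/(-2) = O*(-½) = -O/2)
L = 48
((6/74 + m(-6, -2)/(-74)) - 104)*L = ((6/74 - ½*(-6)/(-74)) - 104)*48 = ((6*(1/74) + 3*(-1/74)) - 104)*48 = ((3/37 - 3/74) - 104)*48 = (3/74 - 104)*48 = -7693/74*48 = -184632/37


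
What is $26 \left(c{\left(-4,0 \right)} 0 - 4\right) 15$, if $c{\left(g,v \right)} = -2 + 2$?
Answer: $-1560$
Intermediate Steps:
$c{\left(g,v \right)} = 0$
$26 \left(c{\left(-4,0 \right)} 0 - 4\right) 15 = 26 \left(0 \cdot 0 - 4\right) 15 = 26 \left(0 - 4\right) 15 = 26 \left(-4\right) 15 = \left(-104\right) 15 = -1560$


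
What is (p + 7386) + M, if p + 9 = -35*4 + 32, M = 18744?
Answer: 26013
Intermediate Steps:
p = -117 (p = -9 + (-35*4 + 32) = -9 + (-140 + 32) = -9 - 108 = -117)
(p + 7386) + M = (-117 + 7386) + 18744 = 7269 + 18744 = 26013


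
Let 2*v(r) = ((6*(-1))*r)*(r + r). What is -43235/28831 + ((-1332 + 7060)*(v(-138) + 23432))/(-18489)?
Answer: 14999557529461/533056359 ≈ 28139.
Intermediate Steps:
v(r) = -6*r**2 (v(r) = (((6*(-1))*r)*(r + r))/2 = ((-6*r)*(2*r))/2 = (-12*r**2)/2 = -6*r**2)
-43235/28831 + ((-1332 + 7060)*(v(-138) + 23432))/(-18489) = -43235/28831 + ((-1332 + 7060)*(-6*(-138)**2 + 23432))/(-18489) = -43235*1/28831 + (5728*(-6*19044 + 23432))*(-1/18489) = -43235/28831 + (5728*(-114264 + 23432))*(-1/18489) = -43235/28831 + (5728*(-90832))*(-1/18489) = -43235/28831 - 520285696*(-1/18489) = -43235/28831 + 520285696/18489 = 14999557529461/533056359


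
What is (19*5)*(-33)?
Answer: -3135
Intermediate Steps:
(19*5)*(-33) = 95*(-33) = -3135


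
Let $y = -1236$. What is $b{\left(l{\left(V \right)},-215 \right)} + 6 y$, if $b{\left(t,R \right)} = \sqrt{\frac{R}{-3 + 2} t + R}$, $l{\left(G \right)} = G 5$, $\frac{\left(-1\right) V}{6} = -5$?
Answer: $-7416 + \sqrt{32035} \approx -7237.0$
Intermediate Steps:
$V = 30$ ($V = \left(-6\right) \left(-5\right) = 30$)
$l{\left(G \right)} = 5 G$
$b{\left(t,R \right)} = \sqrt{R - R t}$ ($b{\left(t,R \right)} = \sqrt{\frac{R}{-1} t + R} = \sqrt{R \left(-1\right) t + R} = \sqrt{- R t + R} = \sqrt{R - R t}$)
$b{\left(l{\left(V \right)},-215 \right)} + 6 y = \sqrt{- 215 \left(1 - 5 \cdot 30\right)} + 6 \left(-1236\right) = \sqrt{- 215 \left(1 - 150\right)} - 7416 = \sqrt{\left(-215\right) \left(-149\right)} - 7416 = \sqrt{32035} - 7416 = -7416 + \sqrt{32035}$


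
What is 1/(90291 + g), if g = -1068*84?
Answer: 1/579 ≈ 0.0017271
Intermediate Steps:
g = -89712
1/(90291 + g) = 1/(90291 - 89712) = 1/579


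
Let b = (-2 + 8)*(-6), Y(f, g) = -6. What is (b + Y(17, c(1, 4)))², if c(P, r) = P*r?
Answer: 1764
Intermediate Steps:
b = -36 (b = 6*(-6) = -36)
(b + Y(17, c(1, 4)))² = (-36 - 6)² = (-42)² = 1764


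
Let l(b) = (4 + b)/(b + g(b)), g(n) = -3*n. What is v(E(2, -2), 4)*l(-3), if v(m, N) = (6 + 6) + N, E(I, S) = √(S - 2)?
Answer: 8/3 ≈ 2.6667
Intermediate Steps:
E(I, S) = √(-2 + S)
v(m, N) = 12 + N
l(b) = -(4 + b)/(2*b) (l(b) = (4 + b)/(b - 3*b) = (4 + b)/((-2*b)) = (4 + b)*(-1/(2*b)) = -(4 + b)/(2*b))
v(E(2, -2), 4)*l(-3) = (12 + 4)*((½)*(-4 - 1*(-3))/(-3)) = 16*((½)*(-⅓)*(-4 + 3)) = 16*((½)*(-⅓)*(-1)) = 16*(⅙) = 8/3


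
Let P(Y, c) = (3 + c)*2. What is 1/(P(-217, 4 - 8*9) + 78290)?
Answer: 1/78160 ≈ 1.2794e-5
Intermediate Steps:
P(Y, c) = 6 + 2*c
1/(P(-217, 4 - 8*9) + 78290) = 1/((6 + 2*(4 - 8*9)) + 78290) = 1/((6 + 2*(4 - 72)) + 78290) = 1/((6 + 2*(-68)) + 78290) = 1/((6 - 136) + 78290) = 1/(-130 + 78290) = 1/78160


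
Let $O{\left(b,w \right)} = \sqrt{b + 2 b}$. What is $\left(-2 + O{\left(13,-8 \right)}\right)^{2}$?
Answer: $\left(2 - \sqrt{39}\right)^{2} \approx 18.02$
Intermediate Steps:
$O{\left(b,w \right)} = \sqrt{3} \sqrt{b}$ ($O{\left(b,w \right)} = \sqrt{3 b} = \sqrt{3} \sqrt{b}$)
$\left(-2 + O{\left(13,-8 \right)}\right)^{2} = \left(-2 + \sqrt{3} \sqrt{13}\right)^{2} = \left(-2 + \sqrt{39}\right)^{2}$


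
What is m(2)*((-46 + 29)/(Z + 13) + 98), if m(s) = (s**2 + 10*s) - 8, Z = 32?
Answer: 70288/45 ≈ 1562.0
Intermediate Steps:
m(s) = -8 + s**2 + 10*s
m(2)*((-46 + 29)/(Z + 13) + 98) = (-8 + 2**2 + 10*2)*((-46 + 29)/(32 + 13) + 98) = (-8 + 4 + 20)*(-17/45 + 98) = 16*(-17*1/45 + 98) = 16*(-17/45 + 98) = 16*(4393/45) = 70288/45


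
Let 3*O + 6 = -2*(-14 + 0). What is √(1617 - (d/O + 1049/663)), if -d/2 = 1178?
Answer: 2*√25752100803/7293 ≈ 44.008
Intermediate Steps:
O = 22/3 (O = -2 + (-2*(-14 + 0))/3 = -2 + (-2*(-14))/3 = -2 + (⅓)*28 = -2 + 28/3 = 22/3 ≈ 7.3333)
d = -2356 (d = -2*1178 = -2356)
√(1617 - (d/O + 1049/663)) = √(1617 - (-2356/22/3 + 1049/663)) = √(1617 - (-2356*3/22 + 1049*(1/663))) = √(1617 - (-3534/11 + 1049/663)) = √(1617 - 1*(-2331503/7293)) = √(1617 + 2331503/7293) = √(14124284/7293) = 2*√25752100803/7293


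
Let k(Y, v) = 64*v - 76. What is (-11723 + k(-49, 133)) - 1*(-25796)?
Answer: 22509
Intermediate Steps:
k(Y, v) = -76 + 64*v
(-11723 + k(-49, 133)) - 1*(-25796) = (-11723 + (-76 + 64*133)) - 1*(-25796) = (-11723 + (-76 + 8512)) + 25796 = (-11723 + 8436) + 25796 = -3287 + 25796 = 22509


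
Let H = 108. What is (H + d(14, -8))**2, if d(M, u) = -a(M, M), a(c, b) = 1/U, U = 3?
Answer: 104329/9 ≈ 11592.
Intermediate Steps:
a(c, b) = 1/3
d(M, u) = -1/3 (d(M, u) = -1*1/3 = -1/3)
(H + d(14, -8))**2 = (108 - 1/3)**2 = (323/3)**2 = 104329/9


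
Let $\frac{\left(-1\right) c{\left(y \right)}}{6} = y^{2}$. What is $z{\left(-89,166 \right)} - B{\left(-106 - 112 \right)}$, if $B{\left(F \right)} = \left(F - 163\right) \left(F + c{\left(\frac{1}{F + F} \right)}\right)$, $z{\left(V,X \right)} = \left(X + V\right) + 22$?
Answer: $- \frac{7885088175}{95048} \approx -82959.0$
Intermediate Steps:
$z{\left(V,X \right)} = 22 + V + X$ ($z{\left(V,X \right)} = \left(V + X\right) + 22 = 22 + V + X$)
$c{\left(y \right)} = - 6 y^{2}$
$B{\left(F \right)} = \left(-163 + F\right) \left(F - \frac{3}{2 F^{2}}\right)$ ($B{\left(F \right)} = \left(F - 163\right) \left(F - 6 \left(\frac{1}{F + F}\right)^{2}\right) = \left(-163 + F\right) \left(F - 6 \left(\frac{1}{2 F}\right)^{2}\right) = \left(-163 + F\right) \left(F - 6 \frac{1}{4 F^{2}}\right) = \left(-163 + F\right) \left(F - \frac{3}{2 F^{2}}\right)$)
$z{\left(-89,166 \right)} - B{\left(-106 - 112 \right)} = \left(22 - 89 + 166\right) - \frac{489 - 3 \left(-106 - 112\right) + 2 \left(-106 - 112\right)^{3} \left(-163 - 218\right)}{2 \left(-106 - 112\right)^{2}} = 99 - \frac{489 - -654 + 2 \left(-218\right)^{3} \left(-163 - 218\right)}{2 \cdot 47524} = 99 - \frac{1}{2} \cdot \frac{1}{47524} \left(489 + 654 + 2 \left(-10360232\right) \left(-381\right)\right) = 99 - \frac{1}{2} \cdot \frac{1}{47524} \left(489 + 654 + 7894496784\right) = 99 - \frac{1}{2} \cdot \frac{1}{47524} \cdot 7894497927 = 99 - \frac{7894497927}{95048} = - \frac{7885088175}{95048}$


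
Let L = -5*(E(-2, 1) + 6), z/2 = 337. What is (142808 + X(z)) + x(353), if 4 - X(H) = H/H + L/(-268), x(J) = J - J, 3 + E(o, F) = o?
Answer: 38273343/268 ≈ 1.4281e+5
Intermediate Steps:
z = 674 (z = 2*337 = 674)
E(o, F) = -3 + o
L = -5 (L = -5*((-3 - 2) + 6) = -5*(-5 + 6) = -5*1 = -5)
x(J) = 0
X(H) = 799/268 (X(H) = 4 - (H/H - 5/(-268)) = 4 - (1 - 5*(-1/268)) = 4 - (1 + 5/268) = 4 - 1*273/268 = 4 - 273/268 = 799/268)
(142808 + X(z)) + x(353) = (142808 + 799/268) + 0 = 38273343/268 + 0 = 38273343/268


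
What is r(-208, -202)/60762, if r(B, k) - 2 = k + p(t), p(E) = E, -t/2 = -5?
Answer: -5/1599 ≈ -0.0031270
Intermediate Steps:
t = 10 (t = -2*(-5) = 10)
r(B, k) = 12 + k (r(B, k) = 2 + (k + 10) = 2 + (10 + k) = 12 + k)
r(-208, -202)/60762 = (12 - 202)/60762 = -190*1/60762 = -5/1599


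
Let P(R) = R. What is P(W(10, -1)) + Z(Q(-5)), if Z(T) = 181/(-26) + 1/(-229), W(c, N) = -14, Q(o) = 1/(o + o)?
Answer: -124831/5954 ≈ -20.966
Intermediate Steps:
Q(o) = 1/(2*o)
Z(T) = -41475/5954 (Z(T) = 181*(-1/26) + 1*(-1/229) = -181/26 - 1/229 = -41475/5954)
P(W(10, -1)) + Z(Q(-5)) = -14 - 41475/5954 = -124831/5954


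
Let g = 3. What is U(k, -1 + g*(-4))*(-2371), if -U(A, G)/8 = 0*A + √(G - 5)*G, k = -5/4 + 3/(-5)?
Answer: -739752*I*√2 ≈ -1.0462e+6*I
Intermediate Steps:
k = -37/20 (k = -5*¼ + 3*(-⅕) = -5/4 - ⅗ = -37/20 ≈ -1.8500)
U(A, G) = -8*G*√(-5 + G) (U(A, G) = -8*(0*A + √(G - 5)*G) = -8*(0 + √(-5 + G)*G) = -8*(0 + G*√(-5 + G)) = -8*G*√(-5 + G))
U(k, -1 + g*(-4))*(-2371) = -8*(-1 + 3*(-4))*√(-5 + (-1 + 3*(-4)))*(-2371) = -8*(-1 - 12)*√(-5 + (-1 - 12))*(-2371) = -8*(-13)*√(-5 - 13)*(-2371) = -8*(-13)*√(-18)*(-2371) = -8*(-13)*3*I*√2*(-2371) = (312*I*√2)*(-2371) = -739752*I*√2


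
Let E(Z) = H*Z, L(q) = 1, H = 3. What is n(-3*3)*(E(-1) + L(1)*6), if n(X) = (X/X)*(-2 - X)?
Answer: 21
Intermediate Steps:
E(Z) = 3*Z
n(X) = -2 - X (n(X) = 1*(-2 - X) = -2 - X)
n(-3*3)*(E(-1) + L(1)*6) = (-2 - (-3)*3)*(3*(-1) + 1*6) = (-2 - 1*(-9))*(-3 + 6) = (-2 + 9)*3 = 7*3 = 21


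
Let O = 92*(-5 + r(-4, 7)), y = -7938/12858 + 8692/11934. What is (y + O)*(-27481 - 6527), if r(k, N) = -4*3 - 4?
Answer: 21541545962360/327879 ≈ 6.5700e+7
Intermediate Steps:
r(k, N) = -16 (r(k, N) = -12 - 4 = -16)
y = 1419137/12787281 (y = -7938*1/12858 + 8692*(1/11934) = -1323/2143 + 4346/5967 = 1419137/12787281 ≈ 0.11098)
O = -1932 (O = 92*(-5 - 16) = 92*(-21) = -1932)
(y + O)*(-27481 - 6527) = (1419137/12787281 - 1932)*(-27481 - 6527) = -24703607755/12787281*(-34008) = 21541545962360/327879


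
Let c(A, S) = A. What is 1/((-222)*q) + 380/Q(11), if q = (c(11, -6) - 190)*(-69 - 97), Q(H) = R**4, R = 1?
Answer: 2506673039/6596508 ≈ 380.00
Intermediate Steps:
Q(H) = 1 (Q(H) = 1**4 = 1)
q = 29714 (q = (11 - 190)*(-69 - 97) = -179*(-166) = 29714)
1/((-222)*q) + 380/Q(11) = 1/(-222*29714) + 380/1 = -1/222*1/29714 + 380*1 = -1/6596508 + 380 = 2506673039/6596508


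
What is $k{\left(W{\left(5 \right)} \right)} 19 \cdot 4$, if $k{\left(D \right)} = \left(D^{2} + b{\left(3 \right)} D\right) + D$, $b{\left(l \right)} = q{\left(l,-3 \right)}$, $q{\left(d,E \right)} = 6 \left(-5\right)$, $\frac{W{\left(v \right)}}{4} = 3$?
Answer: $-15504$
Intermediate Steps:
$W{\left(v \right)} = 12$ ($W{\left(v \right)} = 4 \cdot 3 = 12$)
$q{\left(d,E \right)} = -30$
$b{\left(l \right)} = -30$
$k{\left(D \right)} = D^{2} - 29 D$ ($k{\left(D \right)} = \left(D^{2} - 30 D\right) + D = D^{2} - 29 D$)
$k{\left(W{\left(5 \right)} \right)} 19 \cdot 4 = 12 \left(-29 + 12\right) 19 \cdot 4 = 12 \left(-17\right) 19 \cdot 4 = \left(-204\right) 19 \cdot 4 = \left(-3876\right) 4 = -15504$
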